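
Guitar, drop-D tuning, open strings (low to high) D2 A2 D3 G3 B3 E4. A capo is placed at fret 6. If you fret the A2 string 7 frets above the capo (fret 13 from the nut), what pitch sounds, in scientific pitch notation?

A#3

The capo raises the open A2 by 6 semitones to D#3; fretting 7 more gives A2 + 6 + 7 = A2 + 13 semitones = A#3.
(Also written Bb.)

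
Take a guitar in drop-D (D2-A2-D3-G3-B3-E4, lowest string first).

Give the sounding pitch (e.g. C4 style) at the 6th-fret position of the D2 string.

D2 is MIDI 38. Adding 6 gives 44, which is G♯2.
(Equivalently spelled A♭2.)

G♯2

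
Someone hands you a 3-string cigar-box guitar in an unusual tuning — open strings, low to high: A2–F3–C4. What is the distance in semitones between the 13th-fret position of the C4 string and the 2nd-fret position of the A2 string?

26 semitones

C4 at fret 13 → C#5 (MIDI 73); A2 at fret 2 → B2 (MIDI 47).
73 − 47 = 26, so the two pitches are 26 semitones apart, with C#5 the higher.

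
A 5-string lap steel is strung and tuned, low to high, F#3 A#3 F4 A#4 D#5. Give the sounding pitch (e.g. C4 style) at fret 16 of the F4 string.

A5

Each fret is one semitone, so F4 + 16 = A5.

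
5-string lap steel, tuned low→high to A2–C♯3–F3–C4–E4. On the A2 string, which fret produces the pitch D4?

D4 is 17 semitones above the open A2 (A–A#–B–C–…–C–C#–D), so it sits at fret 17.

17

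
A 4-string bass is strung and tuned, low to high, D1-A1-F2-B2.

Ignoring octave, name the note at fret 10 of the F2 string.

D♯

F2 is MIDI 41. Adding 10 gives 51; 51 mod 12 = 3, i.e. D♯.
(Equivalently spelled E♭.)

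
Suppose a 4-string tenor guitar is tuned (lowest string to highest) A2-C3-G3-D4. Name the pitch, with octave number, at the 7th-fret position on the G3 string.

D4

Each fret is one semitone, so G3 + 7 = D4.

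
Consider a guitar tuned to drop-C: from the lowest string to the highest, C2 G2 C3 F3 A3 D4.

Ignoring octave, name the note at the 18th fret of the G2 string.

C♯

Each fret is one semitone, so G2 + 18 = C♯.
(Equivalently spelled D♭.)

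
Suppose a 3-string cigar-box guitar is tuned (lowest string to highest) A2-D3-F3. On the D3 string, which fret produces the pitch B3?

9

B3 is 9 semitones above the open D3 (D–Eb–E–F–Gb–G–Ab–A–Bb–B), so it sits at fret 9.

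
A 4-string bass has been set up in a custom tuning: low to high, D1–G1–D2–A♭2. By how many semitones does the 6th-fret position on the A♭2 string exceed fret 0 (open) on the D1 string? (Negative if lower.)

A♭2 at fret 6 → D3 (MIDI 50); D1 at fret 0 → D1 (MIDI 26).
50 − 26 = 24, so the two pitches are 24 semitones apart.

24 semitones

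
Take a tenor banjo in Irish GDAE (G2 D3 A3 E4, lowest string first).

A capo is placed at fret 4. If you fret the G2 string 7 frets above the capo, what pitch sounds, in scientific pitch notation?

The capo raises the open G2 by 4 semitones to B2; fretting 7 more gives G2 + 4 + 7 = G2 + 11 semitones = F♯3.
(Also written G♭.)

F♯3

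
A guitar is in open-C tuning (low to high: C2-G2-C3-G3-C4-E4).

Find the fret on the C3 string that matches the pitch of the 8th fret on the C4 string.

C4 at fret 8 is C4 + 8 semitones = G#4.
The open C3 string is 12 semitones below the open C4, so the same pitch on the C3 string lies at fret 8 + 12 = 20.

20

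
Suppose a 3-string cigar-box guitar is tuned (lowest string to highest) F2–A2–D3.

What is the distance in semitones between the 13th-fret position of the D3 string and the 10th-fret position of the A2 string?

8 semitones

D3 at fret 13 → D#4 (MIDI 63); A2 at fret 10 → G3 (MIDI 55).
63 − 55 = 8, so the two pitches are 8 semitones apart, with D#4 the higher.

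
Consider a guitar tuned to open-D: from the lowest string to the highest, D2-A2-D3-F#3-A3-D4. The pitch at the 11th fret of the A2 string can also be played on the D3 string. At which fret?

Fret 11 on A2 is MIDI 45 + 11 = 56 (G#3). On the D3 string (open MIDI 50), that pitch is 56 − 50 = fret 6.

6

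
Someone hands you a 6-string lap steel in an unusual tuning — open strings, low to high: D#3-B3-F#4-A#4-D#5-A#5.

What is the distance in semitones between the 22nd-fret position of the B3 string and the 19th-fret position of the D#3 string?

11 semitones

B3 at fret 22 → A5 (MIDI 81); D#3 at fret 19 → A#4 (MIDI 70).
81 − 70 = 11, so the two pitches are 11 semitones apart, with A5 the higher.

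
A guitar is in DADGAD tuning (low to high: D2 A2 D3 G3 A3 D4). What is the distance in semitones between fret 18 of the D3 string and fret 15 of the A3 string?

4 semitones

D3 at fret 18 → G#4 (MIDI 68); A3 at fret 15 → C5 (MIDI 72).
68 − 72 = -4, so the two pitches are 4 semitones apart, with C5 the higher.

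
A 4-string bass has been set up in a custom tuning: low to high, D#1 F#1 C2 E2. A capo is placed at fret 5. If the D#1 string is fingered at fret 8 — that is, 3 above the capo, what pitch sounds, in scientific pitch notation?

B1

The capo raises the open D#1 by 5 semitones to G#1; fretting 3 more gives D#1 + 5 + 3 = D#1 + 8 semitones = B1.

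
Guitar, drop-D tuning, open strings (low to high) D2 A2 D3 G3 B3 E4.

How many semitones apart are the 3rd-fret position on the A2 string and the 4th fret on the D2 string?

6 semitones

A2 at fret 3 → C3 (MIDI 48); D2 at fret 4 → F#2 (MIDI 42).
48 − 42 = 6, so the two pitches are 6 semitones apart, with C3 the higher.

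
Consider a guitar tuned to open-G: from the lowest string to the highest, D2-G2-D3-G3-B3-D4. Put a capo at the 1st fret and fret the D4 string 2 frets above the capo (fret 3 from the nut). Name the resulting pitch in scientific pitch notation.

F4

The capo raises the open D4 by 1 semitone to D#4; fretting 2 more gives D4 + 1 + 2 = D4 + 3 semitones = F4.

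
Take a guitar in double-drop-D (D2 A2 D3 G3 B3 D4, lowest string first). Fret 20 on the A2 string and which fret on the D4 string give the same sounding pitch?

A2 at fret 20 is A2 + 20 semitones = F4.
The open D4 string is 17 semitones above the open A2, so the same pitch on the D4 string lies at fret 20 − 17 = 3.

3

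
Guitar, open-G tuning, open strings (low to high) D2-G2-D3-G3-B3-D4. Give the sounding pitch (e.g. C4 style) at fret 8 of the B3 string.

G4

The open B3 string plus 8 semitones: B–C–C#–D–D#–E–F–F#–G.
The walk passes from B into C once, so the octave number goes from 3 to 4.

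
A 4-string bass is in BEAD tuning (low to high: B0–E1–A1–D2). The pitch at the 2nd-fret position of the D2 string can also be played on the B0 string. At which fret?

17

Fret 2 on D2 is MIDI 38 + 2 = 40 (E2). On the B0 string (open MIDI 23), that pitch is 40 − 23 = fret 17.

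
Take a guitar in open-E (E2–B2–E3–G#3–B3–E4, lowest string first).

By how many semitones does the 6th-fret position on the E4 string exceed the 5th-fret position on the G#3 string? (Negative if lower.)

E4 at fret 6 → A#4 (MIDI 70); G#3 at fret 5 → C#4 (MIDI 61).
70 − 61 = 9, so the two pitches are 9 semitones apart.

9 semitones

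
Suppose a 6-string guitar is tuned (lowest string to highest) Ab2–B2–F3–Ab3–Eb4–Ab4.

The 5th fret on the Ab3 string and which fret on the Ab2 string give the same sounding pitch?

Fret 5 on Ab3 is MIDI 56 + 5 = 61 (Db4). On the Ab2 string (open MIDI 44), that pitch is 61 − 44 = fret 17.

17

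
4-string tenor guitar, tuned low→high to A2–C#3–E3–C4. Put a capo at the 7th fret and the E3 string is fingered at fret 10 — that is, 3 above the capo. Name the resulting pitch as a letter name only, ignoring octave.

The capo raises the open E3 by 7 semitones to B3; fretting 3 more gives E3 + 7 + 3 = E3 + 10 semitones, landing on D.

D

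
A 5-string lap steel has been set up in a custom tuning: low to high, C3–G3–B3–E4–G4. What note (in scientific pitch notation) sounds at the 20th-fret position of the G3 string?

Eb5

The open G3 string plus 20 semitones: G–Ab–A–Bb–…–Db–D–Eb.
The walk passes from B into C 2 times, so the octave number goes from 3 to 5.
(Equivalently spelled D#5.)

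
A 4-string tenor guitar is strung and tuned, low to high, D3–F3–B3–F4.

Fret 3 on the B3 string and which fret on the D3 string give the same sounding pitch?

12

B3 at fret 3 is B3 + 3 semitones = D4.
The open D3 string is 9 semitones below the open B3, so the same pitch on the D3 string lies at fret 3 + 9 = 12.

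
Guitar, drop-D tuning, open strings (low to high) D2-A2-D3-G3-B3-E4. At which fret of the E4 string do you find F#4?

2

F#4 is 2 semitones above the open E4 (E–F–F#), so it sits at fret 2.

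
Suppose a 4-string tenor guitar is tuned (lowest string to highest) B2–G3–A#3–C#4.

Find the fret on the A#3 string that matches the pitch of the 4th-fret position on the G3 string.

1

G3 at fret 4 is G3 + 4 semitones = B3.
The open A#3 string is 3 semitones above the open G3, so the same pitch on the A#3 string lies at fret 4 − 3 = 1.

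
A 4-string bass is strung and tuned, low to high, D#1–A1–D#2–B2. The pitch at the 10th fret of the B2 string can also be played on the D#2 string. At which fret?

B2 at fret 10 is B2 + 10 semitones = A3.
The open D#2 string is 8 semitones below the open B2, so the same pitch on the D#2 string lies at fret 10 + 8 = 18.

18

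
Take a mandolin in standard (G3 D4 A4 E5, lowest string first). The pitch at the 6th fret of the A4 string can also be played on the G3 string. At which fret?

20

Fret 6 on A4 is MIDI 69 + 6 = 75 (D♯5). On the G3 string (open MIDI 55), that pitch is 75 − 55 = fret 20.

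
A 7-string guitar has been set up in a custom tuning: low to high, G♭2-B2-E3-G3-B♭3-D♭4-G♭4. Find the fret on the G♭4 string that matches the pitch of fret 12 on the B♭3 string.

4

B♭3 at fret 12 is B♭3 + 12 semitones = B♭4.
The open G♭4 string is 8 semitones above the open B♭3, so the same pitch on the G♭4 string lies at fret 12 − 8 = 4.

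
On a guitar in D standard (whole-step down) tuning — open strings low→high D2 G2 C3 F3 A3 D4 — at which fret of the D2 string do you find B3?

B3 is 21 semitones above the open D2 (D–D#–E–F–…–A–A#–B), so it sits at fret 21.

21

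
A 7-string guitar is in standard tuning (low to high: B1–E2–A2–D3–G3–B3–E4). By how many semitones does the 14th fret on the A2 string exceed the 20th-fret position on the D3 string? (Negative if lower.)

-11 semitones

A2 at fret 14 → B3 (MIDI 59); D3 at fret 20 → A♯4 (MIDI 70).
59 − 70 = -11, so the two pitches are 11 semitones apart.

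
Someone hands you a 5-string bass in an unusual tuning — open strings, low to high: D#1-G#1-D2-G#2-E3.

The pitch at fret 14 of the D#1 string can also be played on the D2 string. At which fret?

D#1 at fret 14 is D#1 + 14 semitones = F2.
The open D2 string is 11 semitones above the open D#1, so the same pitch on the D2 string lies at fret 14 − 11 = 3.

3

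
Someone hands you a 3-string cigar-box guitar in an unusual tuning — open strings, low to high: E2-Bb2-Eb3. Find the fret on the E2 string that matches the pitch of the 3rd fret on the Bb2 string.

Bb2 at fret 3 is Bb2 + 3 semitones = Db3.
The open E2 string is 6 semitones below the open Bb2, so the same pitch on the E2 string lies at fret 3 + 6 = 9.

9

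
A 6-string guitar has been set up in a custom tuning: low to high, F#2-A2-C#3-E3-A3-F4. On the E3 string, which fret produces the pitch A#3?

6

A#3 is 6 semitones above the open E3 (E–F–F#–G–G#–A–A#), so it sits at fret 6.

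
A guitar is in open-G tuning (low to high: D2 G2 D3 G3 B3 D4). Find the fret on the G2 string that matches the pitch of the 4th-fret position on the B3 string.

20

Fret 4 on B3 is MIDI 59 + 4 = 63 (D#4). On the G2 string (open MIDI 43), that pitch is 63 − 43 = fret 20.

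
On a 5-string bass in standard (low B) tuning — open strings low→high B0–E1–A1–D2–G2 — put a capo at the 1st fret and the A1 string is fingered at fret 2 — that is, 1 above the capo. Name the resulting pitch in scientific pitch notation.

B1

The capo raises the open A1 by 1 semitone to A#1; fretting 1 more gives A1 + 1 + 1 = A1 + 2 semitones = B1.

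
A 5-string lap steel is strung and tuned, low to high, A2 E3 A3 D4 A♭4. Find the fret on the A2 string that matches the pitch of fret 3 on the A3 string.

A3 at fret 3 is A3 + 3 semitones = C4.
The open A2 string is 12 semitones below the open A3, so the same pitch on the A2 string lies at fret 3 + 12 = 15.

15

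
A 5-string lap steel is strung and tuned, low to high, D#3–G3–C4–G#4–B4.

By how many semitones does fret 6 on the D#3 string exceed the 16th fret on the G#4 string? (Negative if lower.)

D#3 at fret 6 → A3 (MIDI 57); G#4 at fret 16 → C6 (MIDI 84).
57 − 84 = -27, so the two pitches are 27 semitones apart.

-27 semitones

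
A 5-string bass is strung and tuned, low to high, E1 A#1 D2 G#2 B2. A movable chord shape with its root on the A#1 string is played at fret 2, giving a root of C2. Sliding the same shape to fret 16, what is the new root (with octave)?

D3

Moving from fret 2 to fret 16 shifts the root by 14 semitones.
C2 up 14 semitones is D3.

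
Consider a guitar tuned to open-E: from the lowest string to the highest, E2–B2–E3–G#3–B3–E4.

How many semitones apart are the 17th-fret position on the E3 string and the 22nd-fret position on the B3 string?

E3 at fret 17 → A4 (MIDI 69); B3 at fret 22 → A5 (MIDI 81).
69 − 81 = -12, so the two pitches are 12 semitones apart, with A5 the higher.

12 semitones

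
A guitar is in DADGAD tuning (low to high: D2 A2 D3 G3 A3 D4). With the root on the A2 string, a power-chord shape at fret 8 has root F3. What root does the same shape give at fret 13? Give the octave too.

Moving from fret 8 to fret 13 shifts the root by 5 semitones.
F3 up 5 semitones is A#3.

A#3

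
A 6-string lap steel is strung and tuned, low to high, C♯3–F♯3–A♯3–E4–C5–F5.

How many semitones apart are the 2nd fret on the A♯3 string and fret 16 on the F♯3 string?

10 semitones

A♯3 at fret 2 → C4 (MIDI 60); F♯3 at fret 16 → A♯4 (MIDI 70).
60 − 70 = -10, so the two pitches are 10 semitones apart, with A♯4 the higher.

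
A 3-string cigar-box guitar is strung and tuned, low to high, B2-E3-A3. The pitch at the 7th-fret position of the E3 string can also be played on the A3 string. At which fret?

Fret 7 on E3 is MIDI 52 + 7 = 59 (B3). On the A3 string (open MIDI 57), that pitch is 59 − 57 = fret 2.

2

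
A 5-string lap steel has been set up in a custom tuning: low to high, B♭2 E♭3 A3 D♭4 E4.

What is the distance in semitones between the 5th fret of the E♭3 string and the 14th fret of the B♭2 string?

4 semitones

E♭3 at fret 5 → A♭3 (MIDI 56); B♭2 at fret 14 → C4 (MIDI 60).
56 − 60 = -4, so the two pitches are 4 semitones apart, with C4 the higher.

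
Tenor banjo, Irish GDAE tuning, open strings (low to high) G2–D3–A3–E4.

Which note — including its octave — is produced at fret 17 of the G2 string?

The open G2 string plus 17 semitones: G–G#–A–A#–…–A#–B–C.
The walk passes from B into C 2 times, so the octave number goes from 2 to 4.

C4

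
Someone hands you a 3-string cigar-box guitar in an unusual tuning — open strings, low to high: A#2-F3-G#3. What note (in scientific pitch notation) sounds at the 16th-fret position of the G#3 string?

C5

G#3 is MIDI 56. Adding 16 gives 72, which is C5.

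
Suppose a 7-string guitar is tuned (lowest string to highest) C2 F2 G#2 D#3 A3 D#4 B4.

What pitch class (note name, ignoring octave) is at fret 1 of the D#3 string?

E

The open D#3 string plus 1 semitone: D#–E.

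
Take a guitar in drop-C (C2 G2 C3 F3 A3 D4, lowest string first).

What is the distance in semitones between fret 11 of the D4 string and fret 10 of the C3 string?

D4 at fret 11 → C#5 (MIDI 73); C3 at fret 10 → A#3 (MIDI 58).
73 − 58 = 15, so the two pitches are 15 semitones apart, with C#5 the higher.

15 semitones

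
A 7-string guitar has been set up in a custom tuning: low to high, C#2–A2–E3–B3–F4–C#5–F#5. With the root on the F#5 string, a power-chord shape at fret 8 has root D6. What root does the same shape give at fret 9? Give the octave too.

D#6

Moving from fret 8 to fret 9 shifts the root by 1 semitone.
D6 up 1 semitone is D#6.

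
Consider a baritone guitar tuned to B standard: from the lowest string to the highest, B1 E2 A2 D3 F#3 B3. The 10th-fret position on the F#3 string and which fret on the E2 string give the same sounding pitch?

24

Fret 10 on F#3 is MIDI 54 + 10 = 64 (E4). On the E2 string (open MIDI 40), that pitch is 64 − 40 = fret 24.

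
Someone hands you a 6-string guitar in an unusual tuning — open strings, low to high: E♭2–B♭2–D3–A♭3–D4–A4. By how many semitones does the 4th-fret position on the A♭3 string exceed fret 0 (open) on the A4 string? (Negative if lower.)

A♭3 at fret 4 → C4 (MIDI 60); A4 at fret 0 → A4 (MIDI 69).
60 − 69 = -9, so the two pitches are 9 semitones apart.

-9 semitones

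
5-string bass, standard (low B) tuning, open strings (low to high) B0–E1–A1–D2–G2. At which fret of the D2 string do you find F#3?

16

F#3 is 16 semitones above the open D2 (D–D#–E–F–…–E–F–F#), so it sits at fret 16.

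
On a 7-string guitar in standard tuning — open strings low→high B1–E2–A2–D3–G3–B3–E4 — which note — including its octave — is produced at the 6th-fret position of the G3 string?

C#4

The open G3 string plus 6 semitones: G–G#–A–A#–B–C–C#.
The walk passes from B into C once, so the octave number goes from 3 to 4.
(Equivalently spelled Db4.)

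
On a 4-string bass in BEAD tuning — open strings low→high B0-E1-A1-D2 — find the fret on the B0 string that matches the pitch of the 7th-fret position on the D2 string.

D2 at fret 7 is D2 + 7 semitones = A2.
The open B0 string is 15 semitones below the open D2, so the same pitch on the B0 string lies at fret 7 + 15 = 22.

22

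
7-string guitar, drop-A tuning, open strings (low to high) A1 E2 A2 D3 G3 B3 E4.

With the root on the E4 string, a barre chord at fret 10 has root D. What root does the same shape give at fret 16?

G#

Moving from fret 10 to fret 16 shifts the root by 6 semitones.
D up 6 semitones is G#.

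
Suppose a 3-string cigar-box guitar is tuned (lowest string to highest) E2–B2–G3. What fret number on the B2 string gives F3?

F3 is 6 semitones above the open B2 (B–C–Db–D–Eb–E–F), so it sits at fret 6.

6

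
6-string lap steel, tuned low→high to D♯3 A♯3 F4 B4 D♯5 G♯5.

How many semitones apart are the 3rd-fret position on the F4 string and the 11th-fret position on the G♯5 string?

23 semitones

F4 at fret 3 → G♯4 (MIDI 68); G♯5 at fret 11 → G6 (MIDI 91).
68 − 91 = -23, so the two pitches are 23 semitones apart, with G6 the higher.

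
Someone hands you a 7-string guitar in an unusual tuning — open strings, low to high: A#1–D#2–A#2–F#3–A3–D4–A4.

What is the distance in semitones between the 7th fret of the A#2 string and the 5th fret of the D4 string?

14 semitones

A#2 at fret 7 → F3 (MIDI 53); D4 at fret 5 → G4 (MIDI 67).
53 − 67 = -14, so the two pitches are 14 semitones apart, with G4 the higher.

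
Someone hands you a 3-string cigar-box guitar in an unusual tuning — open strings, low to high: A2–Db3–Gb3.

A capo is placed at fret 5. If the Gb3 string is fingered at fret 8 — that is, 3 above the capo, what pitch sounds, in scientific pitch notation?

The capo raises the open Gb3 by 5 semitones to B3; fretting 3 more gives Gb3 + 5 + 3 = Gb3 + 8 semitones = D4.

D4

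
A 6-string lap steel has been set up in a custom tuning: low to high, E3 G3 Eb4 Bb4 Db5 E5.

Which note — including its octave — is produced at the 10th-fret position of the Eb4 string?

The open Eb4 string plus 10 semitones: Eb–E–F–Gb–…–B–C–Db.
The walk passes from B into C once, so the octave number goes from 4 to 5.
(Equivalently spelled C#5.)

Db5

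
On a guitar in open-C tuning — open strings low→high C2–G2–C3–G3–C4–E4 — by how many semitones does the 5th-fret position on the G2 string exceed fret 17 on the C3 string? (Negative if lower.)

G2 at fret 5 → C3 (MIDI 48); C3 at fret 17 → F4 (MIDI 65).
48 − 65 = -17, so the two pitches are 17 semitones apart.

-17 semitones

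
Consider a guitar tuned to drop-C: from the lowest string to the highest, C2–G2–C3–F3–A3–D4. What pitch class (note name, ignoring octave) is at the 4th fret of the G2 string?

B

G2 is MIDI 43. Adding 4 gives 47; 47 mod 12 = 11, i.e. B.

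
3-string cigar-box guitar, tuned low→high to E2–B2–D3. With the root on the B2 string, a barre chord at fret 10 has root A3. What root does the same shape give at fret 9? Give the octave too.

G#3

Moving from fret 10 to fret 9 shifts the root by -1 semitone.
A3 down 1 semitone is G#3.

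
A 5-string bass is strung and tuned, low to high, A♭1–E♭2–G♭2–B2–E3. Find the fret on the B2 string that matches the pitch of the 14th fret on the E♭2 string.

6

Fret 14 on E♭2 is MIDI 39 + 14 = 53 (F3). On the B2 string (open MIDI 47), that pitch is 53 − 47 = fret 6.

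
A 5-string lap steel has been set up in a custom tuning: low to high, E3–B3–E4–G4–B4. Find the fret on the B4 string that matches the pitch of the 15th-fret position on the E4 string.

8

E4 at fret 15 is E4 + 15 semitones = G5.
The open B4 string is 7 semitones above the open E4, so the same pitch on the B4 string lies at fret 15 − 7 = 8.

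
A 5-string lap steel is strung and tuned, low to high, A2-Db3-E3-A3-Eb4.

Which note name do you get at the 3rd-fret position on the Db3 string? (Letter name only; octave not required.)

Each fret is one semitone, so Db3 + 3 = E.

E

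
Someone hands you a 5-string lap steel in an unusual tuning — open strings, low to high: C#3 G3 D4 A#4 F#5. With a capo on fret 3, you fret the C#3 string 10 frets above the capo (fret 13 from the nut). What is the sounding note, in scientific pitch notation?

D4

The capo raises the open C#3 by 3 semitones to E3; fretting 10 more gives C#3 + 3 + 10 = C#3 + 13 semitones = D4.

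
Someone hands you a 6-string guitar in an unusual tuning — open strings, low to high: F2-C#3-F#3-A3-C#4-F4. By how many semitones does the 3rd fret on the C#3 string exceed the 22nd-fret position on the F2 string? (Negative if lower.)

-11 semitones

C#3 at fret 3 → E3 (MIDI 52); F2 at fret 22 → D#4 (MIDI 63).
52 − 63 = -11, so the two pitches are 11 semitones apart.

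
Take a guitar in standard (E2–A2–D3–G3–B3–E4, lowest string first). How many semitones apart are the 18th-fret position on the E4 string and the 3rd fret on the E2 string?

39 semitones

E4 at fret 18 → A♯5 (MIDI 82); E2 at fret 3 → G2 (MIDI 43).
82 − 43 = 39, so the two pitches are 39 semitones apart, with A♯5 the higher.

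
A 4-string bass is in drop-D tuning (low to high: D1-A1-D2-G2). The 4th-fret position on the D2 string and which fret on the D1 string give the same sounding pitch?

Fret 4 on D2 is MIDI 38 + 4 = 42 (F#2). On the D1 string (open MIDI 26), that pitch is 42 − 26 = fret 16.

16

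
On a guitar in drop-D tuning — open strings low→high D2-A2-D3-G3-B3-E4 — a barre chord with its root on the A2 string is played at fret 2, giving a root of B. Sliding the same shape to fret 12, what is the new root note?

A

Moving from fret 2 to fret 12 shifts the root by 10 semitones.
B up 10 semitones is A.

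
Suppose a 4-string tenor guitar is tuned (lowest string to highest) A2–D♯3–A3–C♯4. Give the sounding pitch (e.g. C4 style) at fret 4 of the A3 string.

A3 is MIDI 57. Adding 4 gives 61, which is C♯4.
(Equivalently spelled D♭4.)

C♯4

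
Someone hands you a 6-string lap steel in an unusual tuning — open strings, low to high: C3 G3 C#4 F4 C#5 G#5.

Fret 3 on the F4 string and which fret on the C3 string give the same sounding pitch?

20

Fret 3 on F4 is MIDI 65 + 3 = 68 (G#4). On the C3 string (open MIDI 48), that pitch is 68 − 48 = fret 20.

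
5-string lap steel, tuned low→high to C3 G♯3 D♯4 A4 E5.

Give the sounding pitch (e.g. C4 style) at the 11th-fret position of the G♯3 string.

Each fret is one semitone, so G♯3 + 11 = G4.

G4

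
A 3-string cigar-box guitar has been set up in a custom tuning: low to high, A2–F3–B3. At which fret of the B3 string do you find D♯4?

4

D♯4 is 4 semitones above the open B3 (B–C–C#–D–D#), so it sits at fret 4.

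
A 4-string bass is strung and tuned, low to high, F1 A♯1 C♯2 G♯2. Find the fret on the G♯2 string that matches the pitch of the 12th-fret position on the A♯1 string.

Fret 12 on A♯1 is MIDI 34 + 12 = 46 (A♯2). On the G♯2 string (open MIDI 44), that pitch is 46 − 44 = fret 2.

2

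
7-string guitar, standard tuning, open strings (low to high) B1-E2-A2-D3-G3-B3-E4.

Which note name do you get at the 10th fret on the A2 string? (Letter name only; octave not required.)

G

The open A2 string plus 10 semitones: A–A#–B–C–…–F–F#–G.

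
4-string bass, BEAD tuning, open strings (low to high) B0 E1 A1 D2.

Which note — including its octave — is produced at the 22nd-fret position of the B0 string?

Each fret is one semitone, so B0 + 22 = A2.

A2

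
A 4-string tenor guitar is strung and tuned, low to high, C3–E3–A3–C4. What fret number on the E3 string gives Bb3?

Bb3 is 6 semitones above the open E3 (E–F–Gb–G–Ab–A–Bb), so it sits at fret 6.

6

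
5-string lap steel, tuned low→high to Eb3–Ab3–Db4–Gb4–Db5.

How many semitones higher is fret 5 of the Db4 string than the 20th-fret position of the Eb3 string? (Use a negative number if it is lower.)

Db4 at fret 5 → Gb4 (MIDI 66); Eb3 at fret 20 → B4 (MIDI 71).
66 − 71 = -5, so the two pitches are 5 semitones apart.

-5 semitones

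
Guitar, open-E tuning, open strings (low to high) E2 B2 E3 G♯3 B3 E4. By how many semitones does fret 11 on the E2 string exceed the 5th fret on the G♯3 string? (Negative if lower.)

-10 semitones

E2 at fret 11 → D♯3 (MIDI 51); G♯3 at fret 5 → C♯4 (MIDI 61).
51 − 61 = -10, so the two pitches are 10 semitones apart.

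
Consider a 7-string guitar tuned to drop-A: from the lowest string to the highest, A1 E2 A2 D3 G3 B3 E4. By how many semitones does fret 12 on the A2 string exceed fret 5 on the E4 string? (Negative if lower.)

-12 semitones

A2 at fret 12 → A3 (MIDI 57); E4 at fret 5 → A4 (MIDI 69).
57 − 69 = -12, so the two pitches are 12 semitones apart.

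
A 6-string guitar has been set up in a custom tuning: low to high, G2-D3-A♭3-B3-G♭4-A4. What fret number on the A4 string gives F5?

F5 is 8 semitones above the open A4 (A–Bb–B–C–Db–D–Eb–E–F), so it sits at fret 8.

8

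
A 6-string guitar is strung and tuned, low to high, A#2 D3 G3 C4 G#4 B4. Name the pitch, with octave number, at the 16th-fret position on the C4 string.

E5

Each fret is one semitone, so C4 + 16 = E5.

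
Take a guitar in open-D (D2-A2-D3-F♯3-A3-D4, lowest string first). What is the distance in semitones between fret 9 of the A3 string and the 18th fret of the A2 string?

3 semitones

A3 at fret 9 → F♯4 (MIDI 66); A2 at fret 18 → D♯4 (MIDI 63).
66 − 63 = 3, so the two pitches are 3 semitones apart, with F♯4 the higher.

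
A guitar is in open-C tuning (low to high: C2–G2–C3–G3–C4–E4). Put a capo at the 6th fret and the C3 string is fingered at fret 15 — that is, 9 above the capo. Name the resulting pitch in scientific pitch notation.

D♯4

The capo raises the open C3 by 6 semitones to F♯3; fretting 9 more gives C3 + 6 + 9 = C3 + 15 semitones = D♯4.
(Also written E♭.)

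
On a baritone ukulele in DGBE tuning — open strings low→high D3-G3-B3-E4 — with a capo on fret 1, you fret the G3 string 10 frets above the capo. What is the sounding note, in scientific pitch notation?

F♯4

The capo raises the open G3 by 1 semitone to G♯3; fretting 10 more gives G3 + 1 + 10 = G3 + 11 semitones = F♯4.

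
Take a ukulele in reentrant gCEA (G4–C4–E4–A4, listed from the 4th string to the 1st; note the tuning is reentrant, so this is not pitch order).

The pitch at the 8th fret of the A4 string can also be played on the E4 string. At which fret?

Fret 8 on A4 is MIDI 69 + 8 = 77 (F5). On the E4 string (open MIDI 64), that pitch is 77 − 64 = fret 13.

13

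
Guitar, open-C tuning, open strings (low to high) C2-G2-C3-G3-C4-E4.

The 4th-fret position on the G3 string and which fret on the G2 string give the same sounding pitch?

Fret 4 on G3 is MIDI 55 + 4 = 59 (B3). On the G2 string (open MIDI 43), that pitch is 59 − 43 = fret 16.

16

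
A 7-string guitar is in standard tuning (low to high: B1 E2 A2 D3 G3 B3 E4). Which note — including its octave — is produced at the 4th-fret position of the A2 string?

A2 is MIDI 45. Adding 4 gives 49, which is C#3.
(Equivalently spelled Db3.)

C#3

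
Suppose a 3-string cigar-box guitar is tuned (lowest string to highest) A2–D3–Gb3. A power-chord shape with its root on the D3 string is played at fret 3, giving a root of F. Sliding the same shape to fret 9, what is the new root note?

B

Moving from fret 3 to fret 9 shifts the root by 6 semitones.
F up 6 semitones is B.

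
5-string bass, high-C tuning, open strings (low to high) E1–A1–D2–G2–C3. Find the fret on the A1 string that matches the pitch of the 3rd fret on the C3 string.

18

C3 at fret 3 is C3 + 3 semitones = D♯3.
The open A1 string is 15 semitones below the open C3, so the same pitch on the A1 string lies at fret 3 + 15 = 18.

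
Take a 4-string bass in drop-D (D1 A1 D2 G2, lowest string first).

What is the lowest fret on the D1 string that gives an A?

From D1, count semitones up the chromatic scale until reaching A: D–D#–E–F–F#–G–G#–A — 7 steps.

7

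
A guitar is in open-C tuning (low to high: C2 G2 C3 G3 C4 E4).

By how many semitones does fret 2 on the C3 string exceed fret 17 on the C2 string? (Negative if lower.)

C3 at fret 2 → D3 (MIDI 50); C2 at fret 17 → F3 (MIDI 53).
50 − 53 = -3, so the two pitches are 3 semitones apart.

-3 semitones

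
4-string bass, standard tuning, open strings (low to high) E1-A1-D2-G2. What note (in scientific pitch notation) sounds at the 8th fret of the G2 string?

D♯3

G2 is MIDI 43. Adding 8 gives 51, which is D♯3.
(Equivalently spelled E♭3.)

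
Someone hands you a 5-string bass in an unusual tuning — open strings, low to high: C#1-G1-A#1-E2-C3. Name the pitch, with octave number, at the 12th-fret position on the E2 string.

The open E2 string plus 12 semitones: E–F–F#–G–…–D–D#–E.
The walk passes from B into C once, so the octave number goes from 2 to 3.

E3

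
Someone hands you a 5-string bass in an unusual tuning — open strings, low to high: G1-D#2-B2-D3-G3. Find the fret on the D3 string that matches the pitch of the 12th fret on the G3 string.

G3 at fret 12 is G3 + 12 semitones = G4.
The open D3 string is 5 semitones below the open G3, so the same pitch on the D3 string lies at fret 12 + 5 = 17.

17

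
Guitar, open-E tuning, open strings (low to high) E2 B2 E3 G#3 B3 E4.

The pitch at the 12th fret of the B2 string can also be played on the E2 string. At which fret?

Fret 12 on B2 is MIDI 47 + 12 = 59 (B3). On the E2 string (open MIDI 40), that pitch is 59 − 40 = fret 19.

19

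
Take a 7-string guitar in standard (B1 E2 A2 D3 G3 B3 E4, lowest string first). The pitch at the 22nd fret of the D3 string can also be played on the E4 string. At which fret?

Fret 22 on D3 is MIDI 50 + 22 = 72 (C5). On the E4 string (open MIDI 64), that pitch is 72 − 64 = fret 8.

8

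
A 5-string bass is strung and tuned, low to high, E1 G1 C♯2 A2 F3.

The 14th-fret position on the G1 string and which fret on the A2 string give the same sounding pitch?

G1 at fret 14 is G1 + 14 semitones = A2.
The open A2 string is 14 semitones above the open G1, so the same pitch on the A2 string lies at fret 14 − 14 = 0.

0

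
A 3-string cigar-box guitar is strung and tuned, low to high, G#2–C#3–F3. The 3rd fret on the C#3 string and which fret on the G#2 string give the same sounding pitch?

Fret 3 on C#3 is MIDI 49 + 3 = 52 (E3). On the G#2 string (open MIDI 44), that pitch is 52 − 44 = fret 8.

8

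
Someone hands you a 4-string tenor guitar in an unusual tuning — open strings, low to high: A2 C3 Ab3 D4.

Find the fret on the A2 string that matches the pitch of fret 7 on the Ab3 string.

18

Fret 7 on Ab3 is MIDI 56 + 7 = 63 (Eb4). On the A2 string (open MIDI 45), that pitch is 63 − 45 = fret 18.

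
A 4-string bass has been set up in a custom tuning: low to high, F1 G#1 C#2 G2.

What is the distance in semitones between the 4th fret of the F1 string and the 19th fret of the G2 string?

F1 at fret 4 → A1 (MIDI 33); G2 at fret 19 → D4 (MIDI 62).
33 − 62 = -29, so the two pitches are 29 semitones apart, with D4 the higher.

29 semitones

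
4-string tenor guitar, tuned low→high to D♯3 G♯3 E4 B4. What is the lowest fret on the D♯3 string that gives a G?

4

From D♯3, count semitones up the chromatic scale until reaching G: D#–E–F–F#–G — 4 steps.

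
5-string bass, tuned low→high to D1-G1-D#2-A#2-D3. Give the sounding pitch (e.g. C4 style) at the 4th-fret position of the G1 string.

G1 is MIDI 31. Adding 4 gives 35, which is B1.

B1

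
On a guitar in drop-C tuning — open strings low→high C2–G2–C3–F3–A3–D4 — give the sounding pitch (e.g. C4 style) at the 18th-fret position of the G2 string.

C#4

Each fret is one semitone, so G2 + 18 = C#4.
(Equivalently spelled Db4.)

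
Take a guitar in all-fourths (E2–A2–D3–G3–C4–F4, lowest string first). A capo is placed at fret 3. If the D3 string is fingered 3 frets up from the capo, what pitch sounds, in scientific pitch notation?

The capo raises the open D3 by 3 semitones to F3; fretting 3 more gives D3 + 3 + 3 = D3 + 6 semitones = G#3.
(Also written Ab.)

G#3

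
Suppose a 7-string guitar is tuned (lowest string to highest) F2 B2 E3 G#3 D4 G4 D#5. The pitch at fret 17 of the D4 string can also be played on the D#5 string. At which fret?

4

D4 at fret 17 is D4 + 17 semitones = G5.
The open D#5 string is 13 semitones above the open D4, so the same pitch on the D#5 string lies at fret 17 − 13 = 4.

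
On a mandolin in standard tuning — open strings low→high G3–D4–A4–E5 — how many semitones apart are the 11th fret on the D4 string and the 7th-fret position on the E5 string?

D4 at fret 11 → C♯5 (MIDI 73); E5 at fret 7 → B5 (MIDI 83).
73 − 83 = -10, so the two pitches are 10 semitones apart, with B5 the higher.

10 semitones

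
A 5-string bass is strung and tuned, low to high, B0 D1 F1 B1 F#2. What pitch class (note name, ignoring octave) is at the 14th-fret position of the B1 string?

C#

B1 is MIDI 35. Adding 14 gives 49; 49 mod 12 = 1, i.e. C#.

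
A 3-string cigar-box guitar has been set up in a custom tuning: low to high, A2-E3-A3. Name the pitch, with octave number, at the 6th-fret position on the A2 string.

A2 is MIDI 45. Adding 6 gives 51, which is E♭3.
(Equivalently spelled D♯3.)

E♭3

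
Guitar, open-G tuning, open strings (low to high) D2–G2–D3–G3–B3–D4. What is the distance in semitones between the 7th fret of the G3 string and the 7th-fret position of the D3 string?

G3 at fret 7 → D4 (MIDI 62); D3 at fret 7 → A3 (MIDI 57).
62 − 57 = 5, so the two pitches are 5 semitones apart, with D4 the higher.

5 semitones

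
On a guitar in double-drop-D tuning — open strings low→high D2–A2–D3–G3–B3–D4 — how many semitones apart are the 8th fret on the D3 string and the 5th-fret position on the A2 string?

8 semitones

D3 at fret 8 → A#3 (MIDI 58); A2 at fret 5 → D3 (MIDI 50).
58 − 50 = 8, so the two pitches are 8 semitones apart, with A#3 the higher.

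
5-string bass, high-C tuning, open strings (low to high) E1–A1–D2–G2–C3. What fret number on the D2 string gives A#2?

8

A#2 is 8 semitones above the open D2 (D–D#–E–F–F#–G–G#–A–A#), so it sits at fret 8.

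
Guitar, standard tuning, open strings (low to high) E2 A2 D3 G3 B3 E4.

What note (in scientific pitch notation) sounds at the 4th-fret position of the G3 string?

B3

The open G3 string plus 4 semitones: G–G#–A–A#–B.
No B→C boundary is crossed, so the octave stays at 3.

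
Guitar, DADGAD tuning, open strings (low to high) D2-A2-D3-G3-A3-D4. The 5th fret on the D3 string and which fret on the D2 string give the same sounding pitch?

D3 at fret 5 is D3 + 5 semitones = G3.
The open D2 string is 12 semitones below the open D3, so the same pitch on the D2 string lies at fret 5 + 12 = 17.

17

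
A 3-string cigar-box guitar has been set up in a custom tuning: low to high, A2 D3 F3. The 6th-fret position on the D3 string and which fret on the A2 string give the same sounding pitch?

11

D3 at fret 6 is D3 + 6 semitones = G#3.
The open A2 string is 5 semitones below the open D3, so the same pitch on the A2 string lies at fret 6 + 5 = 11.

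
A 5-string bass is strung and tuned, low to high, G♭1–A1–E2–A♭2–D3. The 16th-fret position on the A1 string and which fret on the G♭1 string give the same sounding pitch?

19

Fret 16 on A1 is MIDI 33 + 16 = 49 (D♭3). On the G♭1 string (open MIDI 30), that pitch is 49 − 30 = fret 19.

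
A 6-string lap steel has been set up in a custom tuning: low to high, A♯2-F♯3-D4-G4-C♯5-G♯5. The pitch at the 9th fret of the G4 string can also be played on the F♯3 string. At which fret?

22

Fret 9 on G4 is MIDI 67 + 9 = 76 (E5). On the F♯3 string (open MIDI 54), that pitch is 76 − 54 = fret 22.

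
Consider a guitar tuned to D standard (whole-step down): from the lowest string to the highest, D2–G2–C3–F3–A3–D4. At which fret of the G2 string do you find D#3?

8

D#3 is 8 semitones above the open G2 (G–G#–A–A#–B–C–C#–D–D#), so it sits at fret 8.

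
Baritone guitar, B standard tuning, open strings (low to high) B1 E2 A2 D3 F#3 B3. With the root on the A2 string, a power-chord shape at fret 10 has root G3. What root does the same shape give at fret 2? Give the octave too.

Moving from fret 10 to fret 2 shifts the root by -8 semitones.
G3 down 8 semitones is B2.

B2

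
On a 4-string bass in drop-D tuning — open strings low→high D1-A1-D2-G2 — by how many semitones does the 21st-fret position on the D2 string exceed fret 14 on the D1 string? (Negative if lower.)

D2 at fret 21 → B3 (MIDI 59); D1 at fret 14 → E2 (MIDI 40).
59 − 40 = 19, so the two pitches are 19 semitones apart.

19 semitones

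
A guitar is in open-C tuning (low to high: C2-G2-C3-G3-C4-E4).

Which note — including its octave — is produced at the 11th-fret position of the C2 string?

B2

The open C2 string plus 11 semitones: C–C#–D–D#–…–A–A#–B.
No B→C boundary is crossed, so the octave stays at 2.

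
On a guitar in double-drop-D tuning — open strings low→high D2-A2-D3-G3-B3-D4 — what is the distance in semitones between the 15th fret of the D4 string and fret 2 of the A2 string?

30 semitones

D4 at fret 15 → F5 (MIDI 77); A2 at fret 2 → B2 (MIDI 47).
77 − 47 = 30, so the two pitches are 30 semitones apart, with F5 the higher.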